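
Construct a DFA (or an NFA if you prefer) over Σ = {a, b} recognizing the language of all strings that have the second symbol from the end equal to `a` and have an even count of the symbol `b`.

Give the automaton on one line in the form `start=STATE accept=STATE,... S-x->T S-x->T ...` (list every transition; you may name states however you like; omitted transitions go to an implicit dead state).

start=s0 accept=s3,s8 s0-a->s1 s0-b->s2 s1-a->s3 s1-b->s4 s2-a->s5 s2-b->s6 s3-a->s3 s3-b->s4 s4-a->s5 s4-b->s6 s5-a->s7 s5-b->s8 s6-a->s9 s6-b->s10 s7-a->s7 s7-b->s8 s8-a->s9 s8-b->s10 s9-a->s3 s9-b->s4 s10-a->s5 s10-b->s6

Handle the two conditions separately and then intersect. One (7 states) tracks the last 2 symbols read; the other (2 states) tracks the count of `b`s modulo 2. Each combined state is a pair, one component from each; accept when both components accept.
          a    b  
>  s0     s1   s2 
   s1     s3   s4 
   s2     s5   s6 
 * s3     s3   s4 
   s4     s5   s6 
   s5     s7   s8 
   s6     s9  s10 
   s7     s7   s8 
 * s8     s9  s10 
   s9     s3   s4 
   s10    s5   s6 
(> = start, * = accepting)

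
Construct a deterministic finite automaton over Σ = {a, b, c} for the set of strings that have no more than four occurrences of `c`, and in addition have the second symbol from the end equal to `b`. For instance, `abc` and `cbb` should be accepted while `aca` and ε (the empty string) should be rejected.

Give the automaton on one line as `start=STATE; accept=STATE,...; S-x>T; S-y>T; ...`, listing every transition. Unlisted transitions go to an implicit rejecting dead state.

start=q0; accept=q3,q4,q5,q8,q9,q12,q13,q16,q17,q20; q0-a>q0; q0-b>q1; q0-c>q2; q1-a>q3; q1-b>q4; q1-c>q5; q2-a>q2; q2-b>q6; q2-c>q7; q3-a>q0; q3-b>q1; q3-c>q2; q4-a>q3; q4-b>q4; q4-c>q5; q5-a>q2; q5-b>q6; q5-c>q7; q6-a>q5; q6-b>q8; q6-c>q9; q7-a>q7; q7-b>q10; q7-c>q11; q8-a>q5; q8-b>q8; q8-c>q9; q9-a>q7; q9-b>q10; q9-c>q11; q10-a>q9; q10-b>q12; q10-c>q13; q11-a>q11; q11-b>q14; q11-c>q15; q12-a>q9; q12-b>q12; q12-c>q13; q13-a>q11; q13-b>q14; q13-c>q15; q14-a>q13; q14-b>q16; q14-c>q17; q15-a>q15; q15-b>q18; q15-c>q19; q16-a>q13; q16-b>q16; q16-c>q17; q17-a>q15; q17-b>q18; q17-c>q19; q18-a>q17; q18-b>q20; q18-c>q19; q19-a>q19; q19-b>q19; q19-c>q19; q20-a>q17; q20-b>q20; q20-c>q19

Handle the two conditions separately and then intersect. One (6 states) tracks the count of `c`s, saturating at 5; the other (13 states) tracks the last 2 symbols read. Each combined state is a pair, one component from each; accept when both components accept. Minimizing collapses redundant product states.
21 states suffice.
          a    b    c  
>  q0     q0   q1   q2 
   q1     q3   q4   q5 
   q2     q2   q6   q7 
 * q3     q0   q1   q2 
 * q4     q3   q4   q5 
 * q5     q2   q6   q7 
   q6     q5   q8   q9 
   q7     q7  q10  q11 
 * q8     q5   q8   q9 
 * q9     q7  q10  q11 
   q10    q9  q12  q13 
   q11   q11  q14  q15 
 * q12    q9  q12  q13 
 * q13   q11  q14  q15 
   q14   q13  q16  q17 
   q15   q15  q18  q19 
 * q16   q13  q16  q17 
 * q17   q15  q18  q19 
   q18   q17  q20  q19 
   q19   q19  q19  q19 
 * q20   q17  q20  q19 
(> = start, * = accepting)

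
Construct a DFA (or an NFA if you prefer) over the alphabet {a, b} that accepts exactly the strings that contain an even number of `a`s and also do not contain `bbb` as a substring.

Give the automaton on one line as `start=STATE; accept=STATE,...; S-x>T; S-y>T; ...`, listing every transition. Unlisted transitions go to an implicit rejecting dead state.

start=s0; accept=s0,s2,s4; s0-a>s1; s0-b>s2; s1-a>s0; s1-b>s3; s2-a>s1; s2-b>s4; s3-a>s0; s3-b>s5; s4-a>s1; s4-b>s6; s5-a>s0; s5-b>s6; s6-a>s6; s6-b>s6

Run two small machines in parallel and take their product. The first has 2 states tracking the count of `a`s modulo 2; the second has 4 states tracking partial matches of the forbidden pattern `bbb`. A product state is a pair (one from each), accepting exactly when both do. Equivalent product states are then merged.
A 7-state machine:
        a   b  
>* s0   s1  s2 
   s1   s0  s3 
 * s2   s1  s4 
   s3   s0  s5 
 * s4   s1  s6 
   s5   s0  s6 
   s6   s6  s6 
(> = start, * = accepting)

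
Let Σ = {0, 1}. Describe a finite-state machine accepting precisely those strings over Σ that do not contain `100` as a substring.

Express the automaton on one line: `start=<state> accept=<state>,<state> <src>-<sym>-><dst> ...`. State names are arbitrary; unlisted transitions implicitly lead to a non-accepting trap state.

start=S0 accept=S0,S1,S2 S0-0->S0 S0-1->S1 S1-0->S2 S1-1->S1 S2-0->S3 S2-1->S1 S3-0->S3 S3-1->S3

This is the complement of 'contains `100`'. Use the same substring-matching states — S0 through S3 holding how much of `100` has just been matched — but flip the accepting set: everything except the trap S3 accepts.
With 4 states:
        0   1  
>* S0   S0  S1 
 * S1   S2  S1 
 * S2   S3  S1 
   S3   S3  S3 
(> = start, * = accepting)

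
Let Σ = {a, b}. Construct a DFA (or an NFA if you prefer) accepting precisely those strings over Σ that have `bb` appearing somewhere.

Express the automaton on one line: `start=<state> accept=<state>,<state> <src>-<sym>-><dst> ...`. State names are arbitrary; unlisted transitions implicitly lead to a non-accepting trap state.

start=S0 accept=S2 S0-a->S0 S0-b->S1 S1-a->S0 S1-b->S2 S2-a->S2 S2-b->S2

Track how much of `bb` has been matched so far: state S0 is no progress, S2 is the absorbing accept state reached once `bb` has occurred. Intermediate states record partial matches; on a mismatch, fall back to the longest reusable overlap.
3 states suffice.
        a   b  
>  S0   S0  S1 
   S1   S0  S2 
 * S2   S2  S2 
(> = start, * = accepting)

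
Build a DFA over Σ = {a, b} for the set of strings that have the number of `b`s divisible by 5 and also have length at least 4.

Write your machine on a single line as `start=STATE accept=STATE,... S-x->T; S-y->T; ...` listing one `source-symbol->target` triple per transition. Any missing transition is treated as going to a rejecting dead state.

start=q0; accept=q10,q15; q0-a->q1; q0-b->q2; q1-a->q3; q1-b->q4; q2-a->q4; q2-b->q5; q3-a->q6; q3-b->q7; q4-a->q7; q4-b->q8; q5-a->q8; q5-b->q9; q6-a->q10; q6-b->q11; q7-a->q11; q7-b->q12; q8-a->q12; q8-b->q13; q9-a->q13; q9-b->q14; q10-a->q15; q10-b->q16; q11-a->q16; q11-b->q17; q12-a->q17; q12-b->q18; q13-a->q18; q13-b->q19; q14-a->q19; q14-b->q15; q15-a->q15; q15-b->q16; q16-a->q16; q16-b->q17; q17-a->q17; q17-b->q18; q18-a->q18; q18-b->q19; q19-a->q19; q19-b->q15

Build one automaton per condition and run them in lockstep. One (5 states) tracks the count of `b`s modulo 5; the other (6 states) tracks the input length, saturating at 5. Each combined state is a pair, one component from each; accept when both components accept.
With 20 states:
          a    b  
>  q0     q1   q2 
   q1     q3   q4 
   q2     q4   q5 
   q3     q6   q7 
   q4     q7   q8 
   q5     q8   q9 
   q6    q10  q11 
   q7    q11  q12 
   q8    q12  q13 
   q9    q13  q14 
 * q10   q15  q16 
   q11   q16  q17 
   q12   q17  q18 
   q13   q18  q19 
   q14   q19  q15 
 * q15   q15  q16 
   q16   q16  q17 
   q17   q17  q18 
   q18   q18  q19 
   q19   q19  q15 
(> = start, * = accepting)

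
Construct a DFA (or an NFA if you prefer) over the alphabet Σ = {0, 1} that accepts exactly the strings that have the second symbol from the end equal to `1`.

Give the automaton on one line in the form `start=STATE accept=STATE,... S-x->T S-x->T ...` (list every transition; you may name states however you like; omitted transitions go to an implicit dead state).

start=q0 accept=q5,q6 q0-0->q1 q0-1->q2 q1-0->q3 q1-1->q4 q2-0->q5 q2-1->q6 q3-0->q3 q3-1->q4 q4-0->q5 q4-1->q6 q5-0->q3 q5-1->q4 q6-0->q5 q6-1->q6

A DFA must remember the last 2 symbols (since which symbol is second-to-last isn't known until the input ends). Use one state per possible window of the last ≤2 symbols; accept from those whose window starts with `1`.
A 7-state machine:
        0   1  
>  q0   q1  q2 
   q1   q3  q4 
   q2   q5  q6 
   q3   q3  q4 
   q4   q5  q6 
 * q5   q3  q4 
 * q6   q5  q6 
(> = start, * = accepting)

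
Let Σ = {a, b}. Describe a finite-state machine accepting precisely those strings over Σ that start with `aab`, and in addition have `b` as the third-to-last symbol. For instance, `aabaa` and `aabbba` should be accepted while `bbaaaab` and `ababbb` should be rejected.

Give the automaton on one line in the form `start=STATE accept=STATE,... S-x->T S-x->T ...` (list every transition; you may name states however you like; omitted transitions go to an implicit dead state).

start=S0 accept=S18,S19,S20,S21 S0-a->S1 S0-b->S2 S1-a->S3 S1-b->S4 S2-a->S5 S2-b->S6 S3-a->S7 S3-b->S8 S4-a->S9 S4-b->S10 S5-a->S11 S5-b->S12 S6-a->S13 S6-b->S14 S7-a->S7 S7-b->S15 S8-a->S16 S8-b->S17 S9-a->S11 S9-b->S12 S10-a->S13 S10-b->S14 S11-a->S7 S11-b->S15 S12-a->S9 S12-b->S10 S13-a->S11 S13-b->S12 S14-a->S13 S14-b->S14 S15-a->S9 S15-b->S10 S16-a->S18 S16-b->S19 S17-a->S20 S17-b->S21 S18-a->S22 S18-b->S8 S19-a->S16 S19-b->S17 S20-a->S18 S20-b->S19 S21-a->S20 S21-b->S21 S22-a->S22 S22-b->S8

Handle the two conditions separately and then intersect. The first has 5 states tracking whether the input so far still matches the prefix `aab`; the second has 15 states tracking the last 3 symbols read. A product state is a pair (one from each), accepting exactly when both do.
A 23-state machine:
          a    b  
>  S0     S1   S2 
   S1     S3   S4 
   S2     S5   S6 
   S3     S7   S8 
   S4     S9  S10 
   S5    S11  S12 
   S6    S13  S14 
   S7     S7  S15 
   S8    S16  S17 
   S9    S11  S12 
   S10   S13  S14 
   S11    S7  S15 
   S12    S9  S10 
   S13   S11  S12 
   S14   S13  S14 
   S15    S9  S10 
   S16   S18  S19 
   S17   S20  S21 
 * S18   S22   S8 
 * S19   S16  S17 
 * S20   S18  S19 
 * S21   S20  S21 
   S22   S22   S8 
(> = start, * = accepting)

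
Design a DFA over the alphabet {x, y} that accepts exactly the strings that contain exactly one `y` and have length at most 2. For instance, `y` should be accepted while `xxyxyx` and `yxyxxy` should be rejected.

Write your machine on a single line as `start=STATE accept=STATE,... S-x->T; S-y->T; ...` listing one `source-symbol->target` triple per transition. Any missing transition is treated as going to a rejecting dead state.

start=s0; accept=s2,s4; s0-x->s1; s0-y->s2; s1-x->s3; s1-y->s4; s2-x->s4; s2-y->s3; s3-x->s3; s3-y->s3; s4-x->s3; s4-y->s3

Build one automaton per condition and run them in lockstep. The first has 3 states tracking the count of `y`s, saturating at 2; the second has 4 states tracking the input length, saturating at 3. A product state is a pair (one from each), accepting exactly when both do. Equivalent product states are then merged.
With 5 states:
        x   y  
>  s0   s1  s2 
   s1   s3  s4 
 * s2   s4  s3 
   s3   s3  s3 
 * s4   s3  s3 
(> = start, * = accepting)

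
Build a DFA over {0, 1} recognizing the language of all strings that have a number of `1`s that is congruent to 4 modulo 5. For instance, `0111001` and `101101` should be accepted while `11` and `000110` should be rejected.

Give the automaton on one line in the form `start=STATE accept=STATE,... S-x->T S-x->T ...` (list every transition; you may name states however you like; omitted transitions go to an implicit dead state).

start=A accept=E A-0->A A-1->B B-0->B B-1->C C-0->C C-1->D D-0->D D-1->E E-0->E E-1->A

The only thing that matters is how many `1`s have appeared, reduced mod 5. Use one state per residue: A for 0, …, E for 4. Reading `1` moves to the next residue; anything else stays put. E is accepting.
       0  1 
>  A   A  B 
   B   B  C 
   C   C  D 
   D   D  E 
 * E   E  A 
(> = start, * = accepting)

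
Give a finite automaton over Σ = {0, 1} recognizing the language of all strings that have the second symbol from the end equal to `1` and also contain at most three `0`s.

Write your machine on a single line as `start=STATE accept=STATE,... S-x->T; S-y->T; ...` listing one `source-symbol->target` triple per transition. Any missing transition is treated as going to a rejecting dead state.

start=S0; accept=S5,S6,S9,S10,S13,S14,S17; S0-0->S1; S0-1->S2; S1-0->S3; S1-1->S4; S2-0->S5; S2-1->S6; S3-0->S7; S3-1->S8; S4-0->S9; S4-1->S10; S5-0->S3; S5-1->S4; S6-0->S5; S6-1->S6; S7-0->S11; S7-1->S12; S8-0->S13; S8-1->S14; S9-0->S7; S9-1->S8; S10-0->S9; S10-1->S10; S11-0->S11; S11-1->S15; S12-0->S16; S12-1->S17; S13-0->S11; S13-1->S12; S14-0->S13; S14-1->S14; S15-0->S16; S15-1->S18; S16-0->S11; S16-1->S15; S17-0->S16; S17-1->S17; S18-0->S16; S18-1->S18

Build one automaton per condition and run them in lockstep. One (7 states) tracks the last 2 symbols read; the other (5 states) tracks the count of `0`s, saturating at 4. Each combined state is a pair, one component from each; accept when both components accept.
19 states suffice.
          0    1  
>  S0     S1   S2 
   S1     S3   S4 
   S2     S5   S6 
   S3     S7   S8 
   S4     S9  S10 
 * S5     S3   S4 
 * S6     S5   S6 
   S7    S11  S12 
   S8    S13  S14 
 * S9     S7   S8 
 * S10    S9  S10 
   S11   S11  S15 
   S12   S16  S17 
 * S13   S11  S12 
 * S14   S13  S14 
   S15   S16  S18 
   S16   S11  S15 
 * S17   S16  S17 
   S18   S16  S18 
(> = start, * = accepting)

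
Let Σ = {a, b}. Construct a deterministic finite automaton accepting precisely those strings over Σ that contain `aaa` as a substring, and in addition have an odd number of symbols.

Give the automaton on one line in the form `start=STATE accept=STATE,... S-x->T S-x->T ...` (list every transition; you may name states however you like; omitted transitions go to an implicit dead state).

start=q0 accept=q5 q0-a->q1 q0-b->q2 q1-a->q3 q1-b->q0 q2-a->q4 q2-b->q0 q3-a->q5 q3-b->q2 q4-a->q6 q4-b->q2 q5-a->q7 q5-b->q7 q6-a->q7 q6-b->q0 q7-a->q5 q7-b->q5

Build one automaton per condition and run them in lockstep. One (4 states) tracks whether and how much of `aaa` has been seen; the other (2 states) tracks the input length modulo 2. Each combined state is a pair, one component from each; accept when both components accept.
With 8 states:
        a   b  
>  q0   q1  q2 
   q1   q3  q0 
   q2   q4  q0 
   q3   q5  q2 
   q4   q6  q2 
 * q5   q7  q7 
   q6   q7  q0 
   q7   q5  q5 
(> = start, * = accepting)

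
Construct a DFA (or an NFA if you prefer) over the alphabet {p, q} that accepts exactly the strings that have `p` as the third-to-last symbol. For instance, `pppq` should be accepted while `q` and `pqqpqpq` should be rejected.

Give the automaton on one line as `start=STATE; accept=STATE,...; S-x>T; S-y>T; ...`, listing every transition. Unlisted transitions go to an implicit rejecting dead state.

start=s0; accept=s7,s8,s9,s10; s0-p>s1; s0-q>s2; s1-p>s3; s1-q>s4; s2-p>s5; s2-q>s6; s3-p>s7; s3-q>s8; s4-p>s9; s4-q>s10; s5-p>s11; s5-q>s12; s6-p>s13; s6-q>s14; s7-p>s7; s7-q>s8; s8-p>s9; s8-q>s10; s9-p>s11; s9-q>s12; s10-p>s13; s10-q>s14; s11-p>s7; s11-q>s8; s12-p>s9; s12-q>s10; s13-p>s11; s13-q>s12; s14-p>s13; s14-q>s14

Because acceptance depends on a position counted from the end, the machine has to buffer the most recent 3 symbols. Make each state the string of the last up-to-3 symbols read; on input `x` shift the window left and append `x`. Accept when the buffered window has length 3 and begins with `p`.
With 15 states:
          p    q  
>  s0     s1   s2 
   s1     s3   s4 
   s2     s5   s6 
   s3     s7   s8 
   s4     s9  s10 
   s5    s11  s12 
   s6    s13  s14 
 * s7     s7   s8 
 * s8     s9  s10 
 * s9    s11  s12 
 * s10   s13  s14 
   s11    s7   s8 
   s12    s9  s10 
   s13   s11  s12 
   s14   s13  s14 
(> = start, * = accepting)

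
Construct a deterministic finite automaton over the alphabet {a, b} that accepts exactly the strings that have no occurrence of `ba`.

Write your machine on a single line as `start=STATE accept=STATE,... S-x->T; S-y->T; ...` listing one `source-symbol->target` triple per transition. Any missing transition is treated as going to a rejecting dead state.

start=S0; accept=S0,S1; S0-a->S0; S0-b->S1; S1-a->S2; S1-b->S1; S2-a->S2; S2-b->S2

Track partial matches of the forbidden pattern `ba`. State S2 is a dead state reached once `ba` has occurred; every other state accepts. S0 means no part of `ba` is currently matched.
A 3-state machine:
        a   b  
>* S0   S0  S1 
 * S1   S2  S1 
   S2   S2  S2 
(> = start, * = accepting)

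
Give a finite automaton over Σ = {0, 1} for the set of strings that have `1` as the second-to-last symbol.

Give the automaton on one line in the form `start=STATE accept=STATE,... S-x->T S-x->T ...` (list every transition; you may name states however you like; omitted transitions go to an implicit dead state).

start=s0 accept=s5,s6 s0-0->s1 s0-1->s2 s1-0->s3 s1-1->s4 s2-0->s5 s2-1->s6 s3-0->s3 s3-1->s4 s4-0->s5 s4-1->s6 s5-0->s3 s5-1->s4 s6-0->s5 s6-1->s6

A DFA must remember the last 2 symbols (since which symbol is second-to-last isn't known until the input ends). Use one state per possible window of the last ≤2 symbols; accept from those whose window starts with `1`.
        0   1  
>  s0   s1  s2 
   s1   s3  s4 
   s2   s5  s6 
   s3   s3  s4 
   s4   s5  s6 
 * s5   s3  s4 
 * s6   s5  s6 
(> = start, * = accepting)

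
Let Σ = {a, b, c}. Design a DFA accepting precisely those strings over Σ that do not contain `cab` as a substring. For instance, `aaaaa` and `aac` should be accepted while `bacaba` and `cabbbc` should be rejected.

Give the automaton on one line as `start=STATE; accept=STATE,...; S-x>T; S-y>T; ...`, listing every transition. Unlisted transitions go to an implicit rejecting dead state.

start=q0; accept=q0,q1,q2; q0-a>q0; q0-b>q0; q0-c>q1; q1-a>q2; q1-b>q0; q1-c>q1; q2-a>q0; q2-b>q3; q2-c>q1; q3-a>q3; q3-b>q3; q3-c>q3

This is the complement of 'contains `cab`'. Use the same substring-matching states — q0 through q3 holding how much of `cab` has just been matched — but flip the accepting set: everything except the trap q3 accepts.
With 4 states:
        a   b   c  
>* q0   q0  q0  q1 
 * q1   q2  q0  q1 
 * q2   q0  q3  q1 
   q3   q3  q3  q3 
(> = start, * = accepting)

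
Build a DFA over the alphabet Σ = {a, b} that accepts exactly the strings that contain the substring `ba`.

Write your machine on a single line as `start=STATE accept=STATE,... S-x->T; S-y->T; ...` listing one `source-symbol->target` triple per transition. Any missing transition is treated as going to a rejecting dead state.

Track how much of `ba` has been matched so far: state q0 is no progress, q2 is the absorbing accept state reached once `ba` has occurred. Intermediate states record partial matches; on a mismatch, fall back to the longest reusable overlap.
        a   b  
>  q0   q0  q1 
   q1   q2  q1 
 * q2   q2  q2 
(> = start, * = accepting)

start=q0; accept=q2; q0-a->q0; q0-b->q1; q1-a->q2; q1-b->q1; q2-a->q2; q2-b->q2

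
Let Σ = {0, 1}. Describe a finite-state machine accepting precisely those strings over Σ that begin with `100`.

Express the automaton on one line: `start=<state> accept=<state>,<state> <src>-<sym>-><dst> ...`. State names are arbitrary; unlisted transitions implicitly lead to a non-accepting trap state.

Walk along `100` while the input agrees: from s0 take `1` to s1, and so on. Any deviation drops to the rejecting sink s4. Once s3 is reached the prefix is confirmed and every continuation is accepted.
With 5 states:
        0   1  
>  s0   s4  s1 
   s1   s2  s4 
   s2   s3  s4 
 * s3   s3  s3 
   s4   s4  s4 
(> = start, * = accepting)

start=s0 accept=s3 s0-0->s4 s0-1->s1 s1-0->s2 s1-1->s4 s2-0->s3 s2-1->s4 s3-0->s3 s3-1->s3 s4-0->s4 s4-1->s4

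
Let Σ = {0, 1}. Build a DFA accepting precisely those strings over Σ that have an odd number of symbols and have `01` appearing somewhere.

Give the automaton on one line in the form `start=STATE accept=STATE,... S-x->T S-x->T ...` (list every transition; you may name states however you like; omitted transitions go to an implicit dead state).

start=s0 accept=s5 s0-0->s1 s0-1->s2 s1-0->s3 s1-1->s4 s2-0->s3 s2-1->s0 s3-0->s1 s3-1->s5 s4-0->s5 s4-1->s5 s5-0->s4 s5-1->s4

Handle the two conditions separately and then intersect. One (2 states) tracks the input length modulo 2; the other (3 states) tracks whether and how much of `01` has been seen. Each combined state is a pair, one component from each; accept when both components accept.
A 6-state machine:
        0   1  
>  s0   s1  s2 
   s1   s3  s4 
   s2   s3  s0 
   s3   s1  s5 
   s4   s5  s5 
 * s5   s4  s4 
(> = start, * = accepting)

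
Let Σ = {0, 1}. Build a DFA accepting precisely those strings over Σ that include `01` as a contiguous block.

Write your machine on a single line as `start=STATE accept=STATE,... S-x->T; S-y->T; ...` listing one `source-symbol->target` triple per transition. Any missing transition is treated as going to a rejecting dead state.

start=S0; accept=S2; S0-0->S1; S0-1->S0; S1-0->S1; S1-1->S2; S2-0->S2; S2-1->S2

Track how much of `01` has been matched so far: state S0 is no progress, S2 is the absorbing accept state reached once `01` has occurred. Intermediate states record partial matches; on a mismatch, fall back to the longest reusable overlap.
        0   1  
>  S0   S1  S0 
   S1   S1  S2 
 * S2   S2  S2 
(> = start, * = accepting)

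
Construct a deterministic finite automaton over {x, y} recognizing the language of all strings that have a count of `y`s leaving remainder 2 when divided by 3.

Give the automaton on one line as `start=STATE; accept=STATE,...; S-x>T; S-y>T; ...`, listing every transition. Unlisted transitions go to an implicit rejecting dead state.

The only thing that matters is how many `y`s have appeared, reduced mod 3. Use one state per residue: s0 for 0, …, s2 for 2. Reading `y` moves to the next residue; anything else stays put. s2 is accepting.
A 3-state machine:
        x   y  
>  s0   s0  s1 
   s1   s1  s2 
 * s2   s2  s0 
(> = start, * = accepting)

start=s0; accept=s2; s0-x>s0; s0-y>s1; s1-x>s1; s1-y>s2; s2-x>s2; s2-y>s0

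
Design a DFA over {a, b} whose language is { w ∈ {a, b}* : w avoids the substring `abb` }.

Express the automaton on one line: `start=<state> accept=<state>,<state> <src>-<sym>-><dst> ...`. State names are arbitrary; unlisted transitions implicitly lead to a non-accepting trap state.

Track partial matches of the forbidden pattern `abb`. State q3 is a dead state reached once `abb` has occurred; every other state accepts. q0 means no part of `abb` is currently matched.
        a   b  
>* q0   q1  q0 
 * q1   q1  q2 
 * q2   q1  q3 
   q3   q3  q3 
(> = start, * = accepting)

start=q0 accept=q0,q1,q2 q0-a->q1 q0-b->q0 q1-a->q1 q1-b->q2 q2-a->q1 q2-b->q3 q3-a->q3 q3-b->q3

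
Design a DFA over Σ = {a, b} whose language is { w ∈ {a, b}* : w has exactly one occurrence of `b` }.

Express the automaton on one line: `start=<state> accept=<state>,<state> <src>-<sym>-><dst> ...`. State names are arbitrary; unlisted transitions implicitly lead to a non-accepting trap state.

start=q0 accept=q1 q0-a->q0 q0-b->q1 q1-a->q1 q1-b->q2 q2-a->q2 q2-b->q2

Only the number of `b`s matters, and only up to 2. Make a chain q0 → q1 → q2 advanced by each `b` (with q2 absorbing); every other symbol self-loops. The accepting set is {q1}.
3 states suffice.
        a   b  
>  q0   q0  q1 
 * q1   q1  q2 
   q2   q2  q2 
(> = start, * = accepting)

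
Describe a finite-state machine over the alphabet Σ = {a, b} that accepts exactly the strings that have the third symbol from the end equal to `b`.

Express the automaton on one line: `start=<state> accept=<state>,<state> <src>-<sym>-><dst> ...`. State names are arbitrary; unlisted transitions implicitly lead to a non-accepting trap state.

A DFA must remember the last 3 symbols (since which symbol is third-to-last isn't known until the input ends). Use one state per possible window of the last ≤3 symbols; accept from those whose window starts with `b`.
          a    b  
>  s0     s1   s2 
   s1     s3   s4 
   s2     s5   s6 
   s3     s7   s8 
   s4     s9  s10 
   s5    s11  s12 
   s6    s13  s14 
   s7     s7   s8 
   s8     s9  s10 
   s9    s11  s12 
   s10   s13  s14 
 * s11    s7   s8 
 * s12    s9  s10 
 * s13   s11  s12 
 * s14   s13  s14 
(> = start, * = accepting)

start=s0 accept=s11,s12,s13,s14 s0-a->s1 s0-b->s2 s1-a->s3 s1-b->s4 s2-a->s5 s2-b->s6 s3-a->s7 s3-b->s8 s4-a->s9 s4-b->s10 s5-a->s11 s5-b->s12 s6-a->s13 s6-b->s14 s7-a->s7 s7-b->s8 s8-a->s9 s8-b->s10 s9-a->s11 s9-b->s12 s10-a->s13 s10-b->s14 s11-a->s7 s11-b->s8 s12-a->s9 s12-b->s10 s13-a->s11 s13-b->s12 s14-a->s13 s14-b->s14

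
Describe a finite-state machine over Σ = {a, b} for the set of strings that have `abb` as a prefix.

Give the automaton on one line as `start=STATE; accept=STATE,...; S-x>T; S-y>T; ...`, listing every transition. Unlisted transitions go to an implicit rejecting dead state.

Check the first 3 symbols one by one: q0 through q2 record how many have matched `abb` so far; any wrong symbol goes to the dead state q4. After all 3 match we enter the accepting sink q3.
        a   b  
>  q0   q1  q4 
   q1   q4  q2 
   q2   q4  q3 
 * q3   q3  q3 
   q4   q4  q4 
(> = start, * = accepting)

start=q0; accept=q3; q0-a>q1; q0-b>q4; q1-a>q4; q1-b>q2; q2-a>q4; q2-b>q3; q3-a>q3; q3-b>q3; q4-a>q4; q4-b>q4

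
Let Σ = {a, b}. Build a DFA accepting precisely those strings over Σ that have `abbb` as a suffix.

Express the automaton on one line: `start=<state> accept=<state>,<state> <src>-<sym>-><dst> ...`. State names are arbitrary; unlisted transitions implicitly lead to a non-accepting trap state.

start=q0 accept=q4 q0-a->q1 q0-b->q0 q1-a->q1 q1-b->q2 q2-a->q1 q2-b->q3 q3-a->q1 q3-b->q4 q4-a->q1 q4-b->q0

Remember how much of `abbb` the current input suffix matches. State q0 means no match yet; q1 means the last symbol is `a`; q2 means the last 2 symbols are `ab`; q3 means the last 3 symbols are `abb`; q4 means the last 4 symbols are `abbb`. Only q4 accepts. On a mismatch, fall back to the longest proper suffix that is still a prefix of `abbb`.
5 states suffice.
        a   b  
>  q0   q1  q0 
   q1   q1  q2 
   q2   q1  q3 
   q3   q1  q4 
 * q4   q1  q0 
(> = start, * = accepting)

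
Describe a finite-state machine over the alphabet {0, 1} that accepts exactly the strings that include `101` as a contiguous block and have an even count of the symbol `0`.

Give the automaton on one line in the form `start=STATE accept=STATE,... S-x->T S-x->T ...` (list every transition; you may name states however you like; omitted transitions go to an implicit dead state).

start=q0 accept=q7 q0-0->q1 q0-1->q2 q1-0->q0 q1-1->q3 q2-0->q4 q2-1->q2 q3-0->q5 q3-1->q3 q4-0->q0 q4-1->q6 q5-0->q1 q5-1->q7 q6-0->q7 q6-1->q6 q7-0->q6 q7-1->q7

Build one automaton per condition and run them in lockstep. One (4 states) tracks whether and how much of `101` has been seen; the other (2 states) tracks the count of `0`s modulo 2. Each combined state is a pair, one component from each; accept when both components accept.
8 states suffice.
        0   1  
>  q0   q1  q2 
   q1   q0  q3 
   q2   q4  q2 
   q3   q5  q3 
   q4   q0  q6 
   q5   q1  q7 
   q6   q7  q6 
 * q7   q6  q7 
(> = start, * = accepting)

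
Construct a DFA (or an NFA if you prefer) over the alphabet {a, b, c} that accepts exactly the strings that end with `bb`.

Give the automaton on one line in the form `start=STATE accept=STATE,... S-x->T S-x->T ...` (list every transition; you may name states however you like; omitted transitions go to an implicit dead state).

start=q0 accept=q2 q0-a->q0 q0-b->q1 q0-c->q0 q1-a->q0 q1-b->q2 q1-c->q0 q2-a->q0 q2-b->q2 q2-c->q0

Let each state record the length of the longest suffix of the input read so far that is also a prefix of `bb`. q1 means the last symbol is `b`; q2 means the last 2 symbols are `bb`. Accept only at q2, where the string currently ends in `bb`.
With 3 states:
        a   b   c  
>  q0   q0  q1  q0 
   q1   q0  q2  q0 
 * q2   q0  q2  q0 
(> = start, * = accepting)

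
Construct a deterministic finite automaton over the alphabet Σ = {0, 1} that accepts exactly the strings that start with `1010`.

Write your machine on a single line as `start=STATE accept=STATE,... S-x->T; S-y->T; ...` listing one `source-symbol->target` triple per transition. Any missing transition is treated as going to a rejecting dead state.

Walk along `1010` while the input agrees: from q0 take `1` to q1, and so on. Any deviation drops to the rejecting sink q5. Once q4 is reached the prefix is confirmed and every continuation is accepted.
        0   1  
>  q0   q5  q1 
   q1   q2  q5 
   q2   q5  q3 
   q3   q4  q5 
 * q4   q4  q4 
   q5   q5  q5 
(> = start, * = accepting)

start=q0; accept=q4; q0-0->q5; q0-1->q1; q1-0->q2; q1-1->q5; q2-0->q5; q2-1->q3; q3-0->q4; q3-1->q5; q4-0->q4; q4-1->q4; q5-0->q5; q5-1->q5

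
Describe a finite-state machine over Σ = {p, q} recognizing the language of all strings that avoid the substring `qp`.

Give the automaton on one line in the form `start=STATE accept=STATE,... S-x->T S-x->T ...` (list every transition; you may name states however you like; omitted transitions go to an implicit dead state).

This is the complement of 'contains `qp`'. Use the same substring-matching states — A through C holding how much of `qp` has just been matched — but flip the accepting set: everything except the trap C accepts.
       p  q 
>* A   A  B 
 * B   C  B 
   C   C  C 
(> = start, * = accepting)

start=A accept=A,B A-p->A A-q->B B-p->C B-q->B C-p->C C-q->C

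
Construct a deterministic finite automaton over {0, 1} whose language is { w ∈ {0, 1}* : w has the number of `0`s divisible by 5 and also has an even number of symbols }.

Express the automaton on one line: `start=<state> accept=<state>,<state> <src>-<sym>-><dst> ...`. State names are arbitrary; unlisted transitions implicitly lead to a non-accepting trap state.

start=A accept=A A-0->B A-1->C B-0->D B-1->E C-0->E C-1->A D-0->F D-1->G E-0->G E-1->B F-0->H F-1->I G-0->I G-1->D H-0->C H-1->J I-0->J I-1->F J-0->A J-1->H

Handle the two conditions separately and then intersect. The first has 5 states tracking the count of `0`s modulo 5; the second has 2 states tracking the input length modulo 2. A product state is a pair (one from each), accepting exactly when both do.
       0  1 
>* A   B  C 
   B   D  E 
   C   E  A 
   D   F  G 
   E   G  B 
   F   H  I 
   G   I  D 
   H   C  J 
   I   J  F 
   J   A  H 
(> = start, * = accepting)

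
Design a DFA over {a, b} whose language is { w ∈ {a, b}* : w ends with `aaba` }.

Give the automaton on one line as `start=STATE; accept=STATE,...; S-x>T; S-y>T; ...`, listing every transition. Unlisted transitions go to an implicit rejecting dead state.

Remember how much of `aaba` the current input suffix matches. State S0 means no match yet; S1 means the last symbol is `a`; S2 means the last 2 symbols are `aa`; S3 means the last 3 symbols are `aab`; S4 means the last 4 symbols are `aaba`. Only S4 accepts. On a mismatch, fall back to the longest proper suffix that is still a prefix of `aaba`.
A 5-state machine:
        a   b  
>  S0   S1  S0 
   S1   S2  S0 
   S2   S2  S3 
   S3   S4  S0 
 * S4   S2  S0 
(> = start, * = accepting)

start=S0; accept=S4; S0-a>S1; S0-b>S0; S1-a>S2; S1-b>S0; S2-a>S2; S2-b>S3; S3-a>S4; S3-b>S0; S4-a>S2; S4-b>S0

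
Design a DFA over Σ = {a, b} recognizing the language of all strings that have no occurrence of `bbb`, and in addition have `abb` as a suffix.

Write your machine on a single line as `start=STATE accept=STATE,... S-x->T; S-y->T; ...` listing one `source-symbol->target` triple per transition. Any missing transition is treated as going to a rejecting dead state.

Run two small machines in parallel and take their product. The first has 4 states tracking partial matches of the forbidden pattern `bbb`; the second has 4 states tracking how much of the suffix `abb` has currently been matched. A product state is a pair (one from each), accepting exactly when both do. Equivalent product states are then merged.
        a   b  
>  q0   q1  q2 
   q1   q1  q3 
   q2   q1  q4 
   q3   q1  q5 
   q4   q1  q6 
 * q5   q1  q6 
   q6   q6  q6 
(> = start, * = accepting)

start=q0; accept=q5; q0-a->q1; q0-b->q2; q1-a->q1; q1-b->q3; q2-a->q1; q2-b->q4; q3-a->q1; q3-b->q5; q4-a->q1; q4-b->q6; q5-a->q1; q5-b->q6; q6-a->q6; q6-b->q6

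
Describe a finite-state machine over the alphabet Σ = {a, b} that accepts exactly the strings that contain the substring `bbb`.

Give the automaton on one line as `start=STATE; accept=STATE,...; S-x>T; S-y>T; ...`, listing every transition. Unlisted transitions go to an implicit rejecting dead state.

start=q0; accept=q3; q0-a>q0; q0-b>q1; q1-a>q0; q1-b>q2; q2-a>q0; q2-b>q3; q3-a>q3; q3-b>q3

Track how much of `bbb` has been matched so far: state q0 is no progress, q3 is the absorbing accept state reached once `bbb` has occurred. Intermediate states record partial matches; on a mismatch, fall back to the longest reusable overlap.
4 states suffice.
        a   b  
>  q0   q0  q1 
   q1   q0  q2 
   q2   q0  q3 
 * q3   q3  q3 
(> = start, * = accepting)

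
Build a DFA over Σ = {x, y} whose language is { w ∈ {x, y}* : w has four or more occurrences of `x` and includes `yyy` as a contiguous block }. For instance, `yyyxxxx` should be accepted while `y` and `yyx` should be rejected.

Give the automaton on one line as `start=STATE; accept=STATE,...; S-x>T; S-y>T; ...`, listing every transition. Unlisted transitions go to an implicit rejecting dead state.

Run two small machines in parallel and take their product. The first has 6 states tracking the count of `x`s, saturating at 5; the second has 4 states tracking whether and how much of `yyy` has been seen. A product state is a pair (one from each), accepting exactly when both do. Equivalent product states are then merged.
A 20-state machine:
          x    y  
>  q0     q1   q2 
   q1     q3   q4 
   q2     q1   q5 
   q3     q6   q7 
   q4     q3   q8 
   q5     q1   q9 
   q6    q10  q11 
   q7     q6  q12 
   q8     q3  q13 
   q9    q13   q9 
   q10   q10  q14 
   q11   q10  q15 
   q12    q6  q16 
   q13   q16  q13 
   q14   q10  q17 
   q15   q10  q18 
   q16   q18  q16 
   q17   q10  q19 
   q18   q19  q18 
 * q19   q19  q19 
(> = start, * = accepting)

start=q0; accept=q19; q0-x>q1; q0-y>q2; q1-x>q3; q1-y>q4; q2-x>q1; q2-y>q5; q3-x>q6; q3-y>q7; q4-x>q3; q4-y>q8; q5-x>q1; q5-y>q9; q6-x>q10; q6-y>q11; q7-x>q6; q7-y>q12; q8-x>q3; q8-y>q13; q9-x>q13; q9-y>q9; q10-x>q10; q10-y>q14; q11-x>q10; q11-y>q15; q12-x>q6; q12-y>q16; q13-x>q16; q13-y>q13; q14-x>q10; q14-y>q17; q15-x>q10; q15-y>q18; q16-x>q18; q16-y>q16; q17-x>q10; q17-y>q19; q18-x>q19; q18-y>q18; q19-x>q19; q19-y>q19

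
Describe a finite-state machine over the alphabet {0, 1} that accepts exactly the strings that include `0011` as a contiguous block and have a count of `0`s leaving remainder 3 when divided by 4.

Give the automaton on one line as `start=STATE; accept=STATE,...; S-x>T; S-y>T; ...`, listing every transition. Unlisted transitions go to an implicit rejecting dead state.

Run two small machines in parallel and take their product. One (5 states) tracks whether and how much of `0011` has been seen; the other (4 states) tracks the count of `0`s modulo 4. Each combined state is a pair, one component from each; accept when both components accept.
20 states suffice.
       0  1 
>  A   B  A 
   B   C  D 
   C   E  F 
   D   G  D 
   E   H  I 
   F   J  K 
   G   E  L 
   H   M  N 
   I   O  P 
   J   H  Q 
   K   P  K 
   L   J  L 
   M   C  R 
   N   B  S 
   O   M  A 
 * P   S  P 
   Q   O  Q 
   R   G  T 
   S   T  S 
   T   K  T 
(> = start, * = accepting)

start=A; accept=P; A-0>B; A-1>A; B-0>C; B-1>D; C-0>E; C-1>F; D-0>G; D-1>D; E-0>H; E-1>I; F-0>J; F-1>K; G-0>E; G-1>L; H-0>M; H-1>N; I-0>O; I-1>P; J-0>H; J-1>Q; K-0>P; K-1>K; L-0>J; L-1>L; M-0>C; M-1>R; N-0>B; N-1>S; O-0>M; O-1>A; P-0>S; P-1>P; Q-0>O; Q-1>Q; R-0>G; R-1>T; S-0>T; S-1>S; T-0>K; T-1>T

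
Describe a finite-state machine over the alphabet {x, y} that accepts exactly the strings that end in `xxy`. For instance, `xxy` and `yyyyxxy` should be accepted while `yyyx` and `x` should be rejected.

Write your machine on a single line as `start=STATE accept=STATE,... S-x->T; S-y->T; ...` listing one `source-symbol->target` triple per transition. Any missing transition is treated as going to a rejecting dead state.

start=S0; accept=S3; S0-x->S1; S0-y->S0; S1-x->S2; S1-y->S0; S2-x->S2; S2-y->S3; S3-x->S1; S3-y->S0

Remember how much of `xxy` the current input suffix matches. State S0 means no match yet; S1 means the last symbol is `x`; S2 means the last 2 symbols are `xx`; S3 means the last 3 symbols are `xxy`. Only S3 accepts. On a mismatch, fall back to the longest proper suffix that is still a prefix of `xxy`.
A 4-state machine:
        x   y  
>  S0   S1  S0 
   S1   S2  S0 
   S2   S2  S3 
 * S3   S1  S0 
(> = start, * = accepting)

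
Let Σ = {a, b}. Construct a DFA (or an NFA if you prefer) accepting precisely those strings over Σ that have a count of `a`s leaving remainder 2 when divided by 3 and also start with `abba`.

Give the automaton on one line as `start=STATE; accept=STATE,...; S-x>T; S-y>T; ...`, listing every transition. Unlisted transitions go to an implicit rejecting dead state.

Run two small machines in parallel and take their product. The first has 3 states tracking the count of `a`s modulo 3; the second has 6 states tracking whether the input so far still matches the prefix `abba`. A product state is a pair (one from each), accepting exactly when both do. Equivalent product states are then merged.
        a   b  
>  S0   S1  S2 
   S1   S2  S3 
   S2   S2  S2 
   S3   S2  S4 
   S4   S5  S2 
 * S5   S6  S5 
   S6   S7  S6 
   S7   S5  S7 
(> = start, * = accepting)

start=S0; accept=S5; S0-a>S1; S0-b>S2; S1-a>S2; S1-b>S3; S2-a>S2; S2-b>S2; S3-a>S2; S3-b>S4; S4-a>S5; S4-b>S2; S5-a>S6; S5-b>S5; S6-a>S7; S6-b>S6; S7-a>S5; S7-b>S7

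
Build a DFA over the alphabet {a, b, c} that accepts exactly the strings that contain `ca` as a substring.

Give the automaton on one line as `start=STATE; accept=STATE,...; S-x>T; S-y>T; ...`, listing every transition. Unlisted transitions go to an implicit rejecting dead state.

States q0..q1 record the length of the longest prefix of `ca` that matches the current input suffix. Reaching q2 means `ca` has been seen, and we stay there forever. Accept from q2.
        a   b   c  
>  q0   q0  q0  q1 
   q1   q2  q0  q1 
 * q2   q2  q2  q2 
(> = start, * = accepting)

start=q0; accept=q2; q0-a>q0; q0-b>q0; q0-c>q1; q1-a>q2; q1-b>q0; q1-c>q1; q2-a>q2; q2-b>q2; q2-c>q2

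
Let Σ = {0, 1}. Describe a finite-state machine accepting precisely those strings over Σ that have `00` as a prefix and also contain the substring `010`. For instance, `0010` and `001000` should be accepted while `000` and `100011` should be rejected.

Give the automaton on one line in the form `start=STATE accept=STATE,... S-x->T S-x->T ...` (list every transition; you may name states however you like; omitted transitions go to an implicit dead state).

start=A accept=F A-0->B A-1->C B-0->D B-1->C C-0->C C-1->C D-0->D D-1->E E-0->F E-1->G F-0->F F-1->F G-0->D G-1->G

Handle the two conditions separately and then intersect. One (4 states) tracks whether the input so far still matches the prefix `00`; the other (4 states) tracks whether and how much of `010` has been seen. Each combined state is a pair, one component from each; accept when both components accept. After merging equivalent states the machine shrinks.
A 7-state machine:
       0  1 
>  A   B  C 
   B   D  C 
   C   C  C 
   D   D  E 
   E   F  G 
 * F   F  F 
   G   D  G 
(> = start, * = accepting)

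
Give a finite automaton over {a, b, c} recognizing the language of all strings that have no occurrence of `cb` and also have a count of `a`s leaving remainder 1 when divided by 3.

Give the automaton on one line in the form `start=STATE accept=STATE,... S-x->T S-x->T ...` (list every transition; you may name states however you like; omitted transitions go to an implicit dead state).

Build one automaton per condition and run them in lockstep. The first has 3 states tracking partial matches of the forbidden pattern `cb`; the second has 3 states tracking the count of `a`s modulo 3. A product state is a pair (one from each), accepting exactly when both do.
        a   b   c  
>  q0   q1  q0  q2 
 * q1   q3  q1  q4 
   q2   q1  q5  q2 
   q3   q0  q3  q6 
 * q4   q3  q7  q4 
   q5   q7  q5  q5 
   q6   q0  q8  q6 
   q7   q8  q7  q7 
   q8   q5  q8  q8 
(> = start, * = accepting)

start=q0 accept=q1,q4 q0-a->q1 q0-b->q0 q0-c->q2 q1-a->q3 q1-b->q1 q1-c->q4 q2-a->q1 q2-b->q5 q2-c->q2 q3-a->q0 q3-b->q3 q3-c->q6 q4-a->q3 q4-b->q7 q4-c->q4 q5-a->q7 q5-b->q5 q5-c->q5 q6-a->q0 q6-b->q8 q6-c->q6 q7-a->q8 q7-b->q7 q7-c->q7 q8-a->q5 q8-b->q8 q8-c->q8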